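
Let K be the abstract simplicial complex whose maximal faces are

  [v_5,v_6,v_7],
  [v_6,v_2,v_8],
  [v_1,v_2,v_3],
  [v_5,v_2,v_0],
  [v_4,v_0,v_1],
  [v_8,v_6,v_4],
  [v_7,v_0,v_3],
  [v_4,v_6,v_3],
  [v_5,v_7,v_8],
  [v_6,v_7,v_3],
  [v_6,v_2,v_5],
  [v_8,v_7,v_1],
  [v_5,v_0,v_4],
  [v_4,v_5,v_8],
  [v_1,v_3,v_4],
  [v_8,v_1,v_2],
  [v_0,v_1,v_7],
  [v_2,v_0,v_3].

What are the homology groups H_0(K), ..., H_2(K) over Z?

K has 9 vertices, 27 edges, 18 triangles.
rank ∂_0 = 0, rank ∂_1 = 8 ⇒ b_0 = 9 − 0 − 8 = 1; all invariant factors of ∂_1 are 1 so no torsion. So H_0 = Z.
rank ∂_1 = 8, rank ∂_2 = 18 ⇒ b_1 = 27 − 8 − 18 = 1; ∂_2 has invariant factor(s) [2] giving torsion. So H_1 = Z ⊕ Z/2.
rank ∂_2 = 18, rank ∂_3 = 0 ⇒ b_2 = 18 − 18 − 0 = 0. So H_2 = 0.

H_0 = Z,  H_1 = Z ⊕ Z/2,  H_2 = 0.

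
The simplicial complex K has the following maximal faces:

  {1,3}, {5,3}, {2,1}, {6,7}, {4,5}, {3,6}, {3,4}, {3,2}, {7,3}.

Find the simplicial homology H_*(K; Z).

H_0 = Z,  H_1 = Z^3.

K has 7 vertices, 9 edges.
rank ∂_0 = 0, rank ∂_1 = 6 ⇒ b_0 = 7 − 0 − 6 = 1; all invariant factors of ∂_1 are 1 so no torsion. So H_0 ≅ Z.
rank ∂_1 = 6, rank ∂_2 = 0 ⇒ b_1 = 9 − 6 − 0 = 3. So H_1 ≅ Z^3.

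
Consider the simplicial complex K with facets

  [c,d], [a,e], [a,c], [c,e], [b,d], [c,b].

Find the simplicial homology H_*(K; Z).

Fix the vertex order a < b < c < d < e and write every simplex with vertices in increasing order. Then dim K = 1 and the simplices of K are:

  0-simplices (5): a, b, c, d, e
  1-simplices (6): ac, ae, bc, bd, cd, ce

giving chain groups C_0 ≅ Z^5, C_1 ≅ Z^6.

The boundary map ∂_1: C_1 → C_0 sends each edge [p,q] (with p < q) to q − p. For instance
  ∂cd = d − c.
The 5×6 boundary matrix has rank 4 and Smith normal form diag(1,1,1,1).

Now H_k = ker ∂_k / im ∂_{k+1}, so:

  H_0: rank C_0 − rank ∂_1 = 5 − 4 = 1, and the invariant factors of ∂_1 are all 1, so H_0 ≅ Z.
  H_1: rank ker ∂_1 − rank ∂_2 = (6 − 4) − 0 = 2, and there is no ∂_2, so H_1 ≅ Z^2.

H_0 = Z,  H_1 = Z^2.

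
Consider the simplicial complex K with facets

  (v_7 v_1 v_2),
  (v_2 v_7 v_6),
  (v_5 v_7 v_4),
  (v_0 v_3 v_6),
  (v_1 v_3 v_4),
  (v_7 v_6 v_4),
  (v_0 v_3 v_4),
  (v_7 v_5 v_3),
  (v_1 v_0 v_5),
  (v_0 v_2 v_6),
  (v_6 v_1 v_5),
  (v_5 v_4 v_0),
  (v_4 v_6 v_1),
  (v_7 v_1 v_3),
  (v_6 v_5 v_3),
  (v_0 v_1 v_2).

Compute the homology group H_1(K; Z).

H_1 ≅ Z^2.

Order the vertices as v_0 < v_1 < v_2 < v_3 < v_4 < v_5 < v_6 < v_7. Listing each simplex with vertices in this order, K has dimension 2 with simplices:

  0-simplices (8): [v_0], [v_1], [v_2], [v_3], [v_4], [v_5], [v_6], [v_7]
  1-simplices (24): (24 of them)
  2-simplices (16): (16 of them)

so the chain groups are C_0 ≅ Z^8, C_1 ≅ Z^24, C_2 ≅ Z^16.

∂_1: C_1 → C_0 is given by ∂[p,q] = [q] − [p]. For instance
  ∂[v_4,v_7] = [v_7] − [v_4].
As a 8×24 matrix over Z this has rank 7, with invariant factors (1,1,1,1,1,1,1).

∂_2: C_2 → C_1 acts by ∂[p,q,r] = [q,r] − [p,r] + [p,q]. For instance
  ∂[v_1,v_3,v_7] = [v_3,v_7] − [v_1,v_7] + [v_1,v_3],
  ∂[v_1,v_2,v_7] = [v_2,v_7] − [v_1,v_7] + [v_1,v_2].
The 24×16 boundary matrix has rank 15 and Smith normal form diag(1,1,1,1,1,1,1,1,1,1,1,1,1,1,1).

Now H_k = ker ∂_k / im ∂_{k+1}, so:

  H_1: rank ker ∂_1 − rank ∂_2 = (24 − 7) − 15 = 2, and the invariant factors of ∂_2 are all 1, so H_1 = Z^2.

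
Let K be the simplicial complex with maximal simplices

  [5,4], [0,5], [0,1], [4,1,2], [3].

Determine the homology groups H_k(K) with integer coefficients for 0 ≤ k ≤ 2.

H_0 ≅ Z^2,  H_1 ≅ Z,  H_2 = 0.

Order the vertices as 0 < 1 < 2 < 3 < 4 < 5. Listing each simplex with vertices in this order, K has dimension 2 with simplices:

  0-simplices (6): [0], [1], [2], [3], [4], [5]
  1-simplices (6): [0,1], [0,5], [1,2], [1,4], [2,4], [4,5]
  2-simplices (1): [1,2,4]

giving chain groups C_0 ≅ Z^6, C_1 ≅ Z^6, C_2 ≅ Z^1.

∂_1: C_1 → C_0 is given by ∂[p,q] = [q] − [p]. For instance
  ∂[0,1] = [1] − [0].
As a 6×6 matrix over Z this has rank 4, with invariant factors (1,1,1,1).

The boundary map ∂_2: C_2 → C_1 maps a triangle to the signed sum of its edges. For instance
  ∂[1,2,4] = [2,4] − [1,4] + [1,2].
The 6×1 boundary matrix has rank 1 and Smith normal form diag(1).

Now H_k = ker ∂_k / im ∂_{k+1}, so:

  H_0: rank C_0 − rank ∂_1 = 6 − 4 = 2, and the invariant factors of ∂_1 are all 1, so H_0 = Z^2.
  H_1: rank ker ∂_1 − rank ∂_2 = (6 − 4) − 1 = 1, and the invariant factors of ∂_2 are all 1, so H_1 = Z.
  H_2: rank ker ∂_2 − rank ∂_3 = (1 − 1) − 0 = 0, and there is no ∂_3, so H_2 = 0.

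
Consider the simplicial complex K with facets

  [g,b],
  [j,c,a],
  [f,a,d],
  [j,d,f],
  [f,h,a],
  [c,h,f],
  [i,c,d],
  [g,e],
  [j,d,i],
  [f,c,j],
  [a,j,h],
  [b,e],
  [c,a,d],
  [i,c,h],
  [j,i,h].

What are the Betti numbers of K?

b_0 = 2, b_1 = 1, b_2 = 0.

Fix the vertex order a < b < c < d < e < f < g < h < i < j and write every simplex with vertices in increasing order. Then dim K = 2 and the simplices of K are:

  0-simplices (10): a, b, c, d, e, f, g, h, i, j
  1-simplices (21): ac, ad, af, ah, aj, be, bg, cd, cf, ch, ci, cj, df, di, dj, eg, fh, fj, hi, hj, ij
  2-simplices (12): acd, acj, adf, afh, ahj, cdi, cfh, cfj, chi, dfj, dij, hij

so the chain groups are C_0 ≅ Z^10, C_1 ≅ Z^21, C_2 ≅ Z^12.

∂_1: C_1 → C_0 is given by ∂[p,q] = [q] − [p].
This gives a 10×21 integer matrix of rank 8; reducing to Smith normal form yields diagonal entries (1,1,1,1,1,1,1,1).

∂_2: C_2 → C_1 maps a triangle to the signed sum of its edges. For instance
  ∂afh = fh − ah + af,
  ∂acd = cd − ad + ac.
As a 21×12 matrix over Z this has rank 12, with invariant factors (1,1,1,1,1,1,1,1,1,1,1,2).

Reading off H_k = ker ∂_k / im ∂_{k+1}:

  H_0: rank C_0 − rank ∂_1 = 10 − 8 = 2, and the invariant factors of ∂_1 are all 1, so H_0 ≅ Z^2.
  H_1: rank ker ∂_1 − rank ∂_2 = (21 − 8) − 12 = 1, and ∂_2 has invariant factor 2 > 1, so H_1 ≅ Z ⊕ Z/2.
  H_2: rank ker ∂_2 − rank ∂_3 = (12 − 12) − 0 = 0, and there is no ∂_3, so H_2 ≅ 0.

As a check, the Euler characteristic is 10 − 21 + 12 = 1, which agrees with 2 − 1 + 0 = 1.

Hence the Betti numbers are b_0 = 2, b_1 = 1, b_2 = 0.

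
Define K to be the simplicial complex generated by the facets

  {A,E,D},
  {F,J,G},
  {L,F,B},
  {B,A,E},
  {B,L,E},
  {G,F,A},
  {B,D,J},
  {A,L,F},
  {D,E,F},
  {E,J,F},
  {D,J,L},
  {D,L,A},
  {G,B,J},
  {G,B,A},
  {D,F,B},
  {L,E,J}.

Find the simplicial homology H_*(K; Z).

K has 8 vertices, 24 edges, 16 triangles.
rank ∂_0 = 0, rank ∂_1 = 7 ⇒ b_0 = 8 − 0 − 7 = 1; all invariant factors of ∂_1 are 1 so no torsion. So H_0 = Z.
rank ∂_1 = 7, rank ∂_2 = 15 ⇒ b_1 = 24 − 7 − 15 = 2; all invariant factors of ∂_2 are 1 so no torsion. So H_1 = Z^2.
rank ∂_2 = 15, rank ∂_3 = 0 ⇒ b_2 = 16 − 15 − 0 = 1. So H_2 = Z.

H_0 ≅ Z,  H_1 ≅ Z^2,  H_2 ≅ Z.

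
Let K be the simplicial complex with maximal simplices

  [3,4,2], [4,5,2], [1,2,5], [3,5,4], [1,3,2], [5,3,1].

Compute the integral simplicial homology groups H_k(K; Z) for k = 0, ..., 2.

Order the vertices as 1 < 2 < 3 < 4 < 5. Listing each simplex with vertices in this order, K has dimension 2 with simplices:

  0-simplices (5): [1], [2], [3], [4], [5]
  1-simplices (9): [1,2], [1,3], [1,5], [2,3], [2,4], [2,5], [3,4], [3,5], [4,5]
  2-simplices (6): [1,2,3], [1,2,5], [1,3,5], [2,3,4], [2,4,5], [3,4,5]

so the chain groups are C_0 ≅ Z^5, C_1 ≅ Z^9, C_2 ≅ Z^6.

∂_1: C_1 → C_0 sends each edge [p,q] (with p < q) to q − p. For instance
  ∂[3,4] = [4] − [3].
As a 5×9 matrix over Z this has rank 4, with invariant factors (1,1,1,1).

Boundary ∂_2: C_2 → C_1 acts by ∂[p,q,r] = [q,r] − [p,r] + [p,q]. For instance
  ∂[3,4,5] = [4,5] − [3,5] + [3,4],
  ∂[2,4,5] = [4,5] − [2,5] + [2,4].
As a 9×6 matrix over Z this has rank 5, with invariant factors (1,1,1,1,1).

Reading off H_k = ker ∂_k / im ∂_{k+1}:

  H_0: rank C_0 − rank ∂_1 = 5 − 4 = 1, and the invariant factors of ∂_1 are all 1, so H_0 ≅ Z.
  H_1: rank ker ∂_1 − rank ∂_2 = (9 − 4) − 5 = 0, and the invariant factors of ∂_2 are all 1, so H_1 ≅ 0.
  H_2: rank ker ∂_2 − rank ∂_3 = (6 − 5) − 0 = 1, and there is no ∂_3, so H_2 ≅ Z.

H_0 = Z,  H_1 = 0,  H_2 = Z.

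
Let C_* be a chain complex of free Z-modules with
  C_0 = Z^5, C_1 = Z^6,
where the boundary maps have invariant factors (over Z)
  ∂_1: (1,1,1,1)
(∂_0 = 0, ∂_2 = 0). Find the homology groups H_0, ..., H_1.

H_0 ≅ Z,  H_1 ≅ Z^2.

H_0: b_0 = 5 − 0 − 4 = 1; torsion from ∂_1 factors > 1: none. So H_0 ≅ Z.
H_1: b_1 = 6 − 4 − 0 = 2; torsion from ∂_2 factors > 1: none. So H_1 ≅ Z^2.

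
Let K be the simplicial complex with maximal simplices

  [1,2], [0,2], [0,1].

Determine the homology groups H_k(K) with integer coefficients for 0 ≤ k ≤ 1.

Order the vertices as 0 < 1 < 2. Listing each simplex with vertices in this order, K has dimension 1 with simplices:

  0-simplices (3): [0], [1], [2]
  1-simplices (3): [0,1], [0,2], [1,2]

giving chain groups C_0 ≅ Z^3, C_1 ≅ Z^3.

The boundary map ∂_1: C_1 → C_0 is given by ∂[p,q] = [q] − [p]. For instance
  ∂[0,1] = [1] − [0].
The resulting 3×3 matrix has rank 2, and its Smith normal form has invariant factors (1,1).

From H_k ≅ ker(∂_k) / im(∂_{k+1}) we obtain:

  H_0: rank C_0 − rank ∂_1 = 3 − 2 = 1, and the invariant factors of ∂_1 are all 1, so H_0 ≅ Z.
  H_1: rank ker ∂_1 − rank ∂_2 = (3 − 2) − 0 = 1, and there is no ∂_2, so H_1 ≅ Z.

H_0 = Z,  H_1 = Z.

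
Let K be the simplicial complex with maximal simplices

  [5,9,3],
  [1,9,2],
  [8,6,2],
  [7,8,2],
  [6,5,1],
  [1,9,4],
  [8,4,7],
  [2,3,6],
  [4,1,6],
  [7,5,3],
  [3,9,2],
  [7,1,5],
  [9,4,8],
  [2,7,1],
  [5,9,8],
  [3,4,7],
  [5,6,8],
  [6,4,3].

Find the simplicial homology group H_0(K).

Take the total order 1 < 2 < 3 < 4 < 5 < 6 < 7 < 8 < 9 on the vertex set. Then K (dimension 2) consists of the simplices:

  0-simplices (9): [1], [2], [3], [4], [5], [6], [7], [8], [9]
  1-simplices (27): (27 of them)
  2-simplices (18): [1,2,7], [1,2,9], [1,4,6], [1,4,9], [1,5,6], [1,5,7], [2,3,6], [2,3,9], [2,6,8], [2,7,8], [3,4,6], [3,4,7], [3,5,7], [3,5,9], [4,7,8], [4,8,9], [5,6,8], [5,8,9]

Hence C_0 ≅ Z^9, C_1 ≅ Z^27, C_2 ≅ Z^18.

∂_1: C_1 → C_0 maps an edge to its endpoints' difference, ∂[p,q] = q − p.
The resulting 9×27 matrix has rank 8, and its Smith normal form has invariant factors (1,1,1,1,1,1,1,1).

The boundary map ∂_2: C_2 → C_1 sends each 2-simplex [p,q,r] to [q,r] − [p,r] + [p,q]. For instance
  ∂[1,4,6] = [4,6] − [1,6] + [1,4],
  ∂[1,5,6] = [5,6] − [1,6] + [1,5].
As a 27×18 matrix over Z this has rank 17, with invariant factors (1,1,1,1,1,1,1,1,1,1,1,1,1,1,1,1,1).

From H_k ≅ ker(∂_k) / im(∂_{k+1}) we obtain:

  H_0: rank C_0 − rank ∂_1 = 9 − 8 = 1, and the invariant factors of ∂_1 are all 1, so H_0 ≅ Z.

H_0 ≅ Z.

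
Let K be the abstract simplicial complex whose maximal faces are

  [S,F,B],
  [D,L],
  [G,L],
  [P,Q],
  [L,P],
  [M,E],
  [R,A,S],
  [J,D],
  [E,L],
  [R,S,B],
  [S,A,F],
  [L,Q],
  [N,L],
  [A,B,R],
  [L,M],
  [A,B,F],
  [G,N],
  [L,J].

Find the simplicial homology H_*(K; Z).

Take the total order A < B < D < E < F < G < J < L < M < N < P < Q < R < S on the vertex set. Then K (dimension 2) consists of the simplices:

  0-simplices (14): A, B, D, E, F, G, J, L, M, N, P, Q, R, S
  1-simplices (21): AB, AF, AR, AS, BF, BR, BS, DJ, DL, EL, EM, FS, GL, GN, JL, LM, LN, LP, LQ, PQ, RS
  2-simplices (6): ABF, ABR, AFS, ARS, BFS, BRS

so the chain groups are C_0 ≅ Z^14, C_1 ≅ Z^21, C_2 ≅ Z^6.

∂_1: C_1 → C_0 is given by ∂[p,q] = [q] − [p].
This gives a 14×21 integer matrix of rank 12; reducing to Smith normal form yields diagonal entries (1,1,1,1,1,1,1,1,1,1,1,1).

∂_2: C_2 → C_1 acts by ∂[p,q,r] = [q,r] − [p,r] + [p,q]. For instance
  ∂ABF = BF − AF + AB,
  ∂ARS = RS − AS + AR.
As a 21×6 matrix over Z this has rank 5, with invariant factors (1,1,1,1,1).

Now H_k = ker ∂_k / im ∂_{k+1}, so:

  H_0: rank C_0 − rank ∂_1 = 14 − 12 = 2, and the invariant factors of ∂_1 are all 1, so H_0 ≅ Z^2.
  H_1: rank ker ∂_1 − rank ∂_2 = (21 − 12) − 5 = 4, and the invariant factors of ∂_2 are all 1, so H_1 ≅ Z^4.
  H_2: rank ker ∂_2 − rank ∂_3 = (6 − 5) − 0 = 1, and there is no ∂_3, so H_2 ≅ Z.

H_0 ≅ Z^2,  H_1 ≅ Z^4,  H_2 ≅ Z.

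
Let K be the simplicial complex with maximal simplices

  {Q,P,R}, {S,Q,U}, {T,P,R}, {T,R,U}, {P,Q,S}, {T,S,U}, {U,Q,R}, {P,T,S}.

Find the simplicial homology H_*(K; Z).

Take the total order P < Q < R < S < T < U on the vertex set. Then K (dimension 2) consists of the simplices:

  0-simplices (6): P, Q, R, S, T, U
  1-simplices (12): PQ, PR, PS, PT, QR, QS, QU, RT, RU, ST, SU, TU
  2-simplices (8): PQR, PQS, PRT, PST, QRU, QSU, RTU, STU

giving chain groups C_0 ≅ Z^6, C_1 ≅ Z^12, C_2 ≅ Z^8.

∂_1: C_1 → C_0 is given by ∂[p,q] = [q] − [p]. For instance
  ∂PQ = Q − P.
This gives a 6×12 integer matrix of rank 5; reducing to Smith normal form yields diagonal entries (1,1,1,1,1).

Boundary ∂_2: C_2 → C_1 maps a triangle to the signed sum of its edges. For instance
  ∂RTU = TU − RU + RT,
  ∂QSU = SU − QU + QS.
The resulting 12×8 matrix has rank 7, and its Smith normal form has invariant factors (1,1,1,1,1,1,1).

Now H_k = ker ∂_k / im ∂_{k+1}, so:

  H_0: rank C_0 − rank ∂_1 = 6 − 5 = 1, and the invariant factors of ∂_1 are all 1, so H_0 = Z.
  H_1: rank ker ∂_1 − rank ∂_2 = (12 − 5) − 7 = 0, and the invariant factors of ∂_2 are all 1, so H_1 = 0.
  H_2: rank ker ∂_2 − rank ∂_3 = (8 − 7) − 0 = 1, and there is no ∂_3, so H_2 = Z.

As a check, the Euler characteristic is 6 − 12 + 8 = 2, which agrees with 1 − 0 + 1 = 2.

H_0 = Z,  H_1 = 0,  H_2 = Z.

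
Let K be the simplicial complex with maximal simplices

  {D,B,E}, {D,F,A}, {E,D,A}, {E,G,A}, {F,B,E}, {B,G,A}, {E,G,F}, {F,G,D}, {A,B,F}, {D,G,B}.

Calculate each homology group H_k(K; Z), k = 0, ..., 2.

Fix the vertex order A < B < D < E < F < G and write every simplex with vertices in increasing order. Then dim K = 2 and the simplices of K are:

  0-simplices (6): A, B, D, E, F, G
  1-simplices (15): AB, AD, AE, AF, AG, BD, BE, BF, BG, DE, DF, DG, EF, EG, FG
  2-simplices (10): ABF, ABG, ADE, ADF, AEG, BDE, BDG, BEF, DFG, EFG

giving chain groups C_0 ≅ Z^6, C_1 ≅ Z^15, C_2 ≅ Z^10.

∂_1: C_1 → C_0 is given by ∂[p,q] = [q] − [p]. For instance
  ∂DF = F − D.
This gives a 6×15 integer matrix of rank 5; reducing to Smith normal form yields diagonal entries (1,1,1,1,1).

∂_2: C_2 → C_1 maps a triangle to the signed sum of its edges. For instance
  ∂BDE = DE − BE + BD,
  ∂BDG = DG − BG + BD.
The 15×10 boundary matrix has rank 10 and Smith normal form diag(1,1,1,1,1,1,1,1,1,2).

From H_k ≅ ker(∂_k) / im(∂_{k+1}) we obtain:

  H_0: rank C_0 − rank ∂_1 = 6 − 5 = 1, and the invariant factors of ∂_1 are all 1, so H_0 ≅ Z.
  H_1: rank ker ∂_1 − rank ∂_2 = (15 − 5) − 10 = 0, and ∂_2 has invariant factor 2 > 1, so H_1 ≅ Z/2Z.
  H_2: rank ker ∂_2 − rank ∂_3 = (10 − 10) − 0 = 0, and there is no ∂_3, so H_2 ≅ 0.

H_0 ≅ Z,  H_1 ≅ Z/2Z,  H_2 = 0.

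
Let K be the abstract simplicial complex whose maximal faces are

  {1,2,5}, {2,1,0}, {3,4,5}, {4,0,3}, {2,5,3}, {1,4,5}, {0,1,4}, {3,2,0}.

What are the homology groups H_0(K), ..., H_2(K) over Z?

H_0 = Z,  H_1 = 0,  H_2 = Z.

K has 6 vertices, 12 edges, 8 triangles.
rank ∂_0 = 0, rank ∂_1 = 5 ⇒ b_0 = 6 − 0 − 5 = 1; all invariant factors of ∂_1 are 1 so no torsion. So H_0 = Z.
rank ∂_1 = 5, rank ∂_2 = 7 ⇒ b_1 = 12 − 5 − 7 = 0; all invariant factors of ∂_2 are 1 so no torsion. So H_1 = 0.
rank ∂_2 = 7, rank ∂_3 = 0 ⇒ b_2 = 8 − 7 − 0 = 1. So H_2 = Z.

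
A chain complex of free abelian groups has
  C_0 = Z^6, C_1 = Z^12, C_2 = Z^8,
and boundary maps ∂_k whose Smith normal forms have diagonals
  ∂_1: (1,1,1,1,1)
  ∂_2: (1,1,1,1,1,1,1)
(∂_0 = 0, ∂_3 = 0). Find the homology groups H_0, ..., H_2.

H_0 = Z,  H_1 = 0,  H_2 = Z.

H_0: b_0 = 6 − 0 − 5 = 1; torsion from ∂_1 factors > 1: none. So H_0 = Z.
H_1: b_1 = 12 − 5 − 7 = 0; torsion from ∂_2 factors > 1: none. So H_1 = 0.
H_2: b_2 = 8 − 7 − 0 = 1; torsion from ∂_3 factors > 1: none. So H_2 = Z.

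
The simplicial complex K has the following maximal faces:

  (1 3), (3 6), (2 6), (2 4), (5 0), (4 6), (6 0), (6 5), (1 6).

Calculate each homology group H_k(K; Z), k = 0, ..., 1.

Fix the vertex order 0 < 1 < 2 < 3 < 4 < 5 < 6 and write every simplex with vertices in increasing order. Then dim K = 1 and the simplices of K are:

  0-simplices (7): [0], [1], [2], [3], [4], [5], [6]
  1-simplices (9): [0,5], [0,6], [1,3], [1,6], [2,4], [2,6], [3,6], [4,6], [5,6]

so the chain groups are C_0 ≅ Z^7, C_1 ≅ Z^9.

Boundary ∂_1: C_1 → C_0 is given by ∂[p,q] = [q] − [p]. For instance
  ∂[2,4] = [4] − [2].
As a 7×9 matrix over Z this has rank 6, with invariant factors (1,1,1,1,1,1).

Reading off H_k = ker ∂_k / im ∂_{k+1}:

  H_0: rank C_0 − rank ∂_1 = 7 − 6 = 1, and the invariant factors of ∂_1 are all 1, so H_0 ≅ Z.
  H_1: rank ker ∂_1 − rank ∂_2 = (9 − 6) − 0 = 3, and there is no ∂_2, so H_1 ≅ Z^3.

As a check, the Euler characteristic is 7 − 9 = -2, which agrees with 1 − 3 = -2.
(K is a triangulation of a wedge of 3 circles.)

H_0 ≅ Z,  H_1 ≅ Z^3.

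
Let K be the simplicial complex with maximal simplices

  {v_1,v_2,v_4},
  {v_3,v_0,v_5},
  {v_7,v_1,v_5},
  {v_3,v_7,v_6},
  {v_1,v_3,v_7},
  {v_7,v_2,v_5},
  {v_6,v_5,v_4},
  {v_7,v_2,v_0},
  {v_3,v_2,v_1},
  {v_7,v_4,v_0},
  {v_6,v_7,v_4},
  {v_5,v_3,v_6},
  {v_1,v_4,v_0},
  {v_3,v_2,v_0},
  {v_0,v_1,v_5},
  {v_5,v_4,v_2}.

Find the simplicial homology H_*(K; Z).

H_0 = Z,  H_1 = Z^2,  H_2 = Z.

We work with the vertex ordering v_0 < v_1 < v_2 < v_3 < v_4 < v_5 < v_6 < v_7. The simplices of K, each written with vertices in increasing order, are:

  0-simplices (8): [v_0], [v_1], [v_2], [v_3], [v_4], [v_5], [v_6], [v_7]
  1-simplices (24): (24 of them)
  2-simplices (16): (16 of them)

Hence C_0 ≅ Z^8, C_1 ≅ Z^24, C_2 ≅ Z^16.

∂_1: C_1 → C_0 sends each edge [p,q] (with p < q) to q − p. For instance
  ∂[v_2,v_5] = [v_5] − [v_2].
The 8×24 boundary matrix has rank 7 and Smith normal form diag(1,1,1,1,1,1,1).

The boundary map ∂_2: C_2 → C_1 maps a triangle to the signed sum of its edges. For instance
  ∂[v_1,v_3,v_7] = [v_3,v_7] − [v_1,v_7] + [v_1,v_3],
  ∂[v_2,v_4,v_5] = [v_4,v_5] − [v_2,v_5] + [v_2,v_4].
This gives a 24×16 integer matrix of rank 15; reducing to Smith normal form yields diagonal entries (1,1,1,1,1,1,1,1,1,1,1,1,1,1,1).

Reading off H_k = ker ∂_k / im ∂_{k+1}:

  H_0: rank C_0 − rank ∂_1 = 8 − 7 = 1, and the invariant factors of ∂_1 are all 1, so H_0 ≅ Z.
  H_1: rank ker ∂_1 − rank ∂_2 = (24 − 7) − 15 = 2, and the invariant factors of ∂_2 are all 1, so H_1 ≅ Z^2.
  H_2: rank ker ∂_2 − rank ∂_3 = (16 − 15) − 0 = 1, and there is no ∂_3, so H_2 ≅ Z.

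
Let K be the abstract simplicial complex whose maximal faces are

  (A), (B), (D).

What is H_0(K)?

Fix the vertex order A < B < D and write every simplex with vertices in increasing order. Then dim K = 0 and the simplices of K are:

  0-simplices (3): A, B, D

Hence C_0 ≅ Z^3.

Now H_k = ker ∂_k / im ∂_{k+1}, so:

  H_0: rank C_0 − rank ∂_1 = 3 − 0 = 3, and there is no ∂_1, so H_0 = Z^3.

H_0 ≅ Z^3.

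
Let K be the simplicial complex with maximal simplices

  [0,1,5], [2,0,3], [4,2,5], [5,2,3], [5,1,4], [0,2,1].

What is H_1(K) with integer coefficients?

Order the vertices as 0 < 1 < 2 < 3 < 4 < 5. Listing each simplex with vertices in this order, K has dimension 2 with simplices:

  0-simplices (6): [0], [1], [2], [3], [4], [5]
  1-simplices (12): [0,1], [0,2], [0,3], [0,5], [1,2], [1,4], [1,5], [2,3], [2,4], [2,5], [3,5], [4,5]
  2-simplices (6): [0,1,2], [0,1,5], [0,2,3], [1,4,5], [2,3,5], [2,4,5]

so the chain groups are C_0 ≅ Z^6, C_1 ≅ Z^12, C_2 ≅ Z^6.

The boundary map ∂_1: C_1 → C_0 maps an edge to its endpoints' difference, ∂[p,q] = q − p. For instance
  ∂[2,4] = [4] − [2].
As a 6×12 matrix over Z this has rank 5, with invariant factors (1,1,1,1,1).

∂_2: C_2 → C_1 maps a triangle to the signed sum of its edges. For instance
  ∂[0,2,3] = [2,3] − [0,3] + [0,2],
  ∂[1,4,5] = [4,5] − [1,5] + [1,4].
This gives a 12×6 integer matrix of rank 6; reducing to Smith normal form yields diagonal entries (1,1,1,1,1,1).

From H_k ≅ ker(∂_k) / im(∂_{k+1}) we obtain:

  H_1: rank ker ∂_1 − rank ∂_2 = (12 − 5) − 6 = 1, and the invariant factors of ∂_2 are all 1, so H_1 = Z.

H_1 ≅ Z.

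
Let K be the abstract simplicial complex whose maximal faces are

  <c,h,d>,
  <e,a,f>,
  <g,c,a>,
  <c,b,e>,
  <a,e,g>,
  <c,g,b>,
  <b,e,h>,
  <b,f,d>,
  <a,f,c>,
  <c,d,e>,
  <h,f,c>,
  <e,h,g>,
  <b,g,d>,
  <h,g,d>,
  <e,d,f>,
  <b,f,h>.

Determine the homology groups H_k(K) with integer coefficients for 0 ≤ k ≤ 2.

We work with the vertex ordering a < b < c < d < e < f < g < h. The simplices of K, each written with vertices in increasing order, are:

  0-simplices (8): a, b, c, d, e, f, g, h
  1-simplices (24): ac, ae, af, ag, bc, bd, be, bf, bg, bh, cd, ce, cf, cg, ch, de, df, dg, dh, ef, eg, eh, fh, gh
  2-simplices (16): acf, acg, aef, aeg, bce, bcg, bdf, bdg, beh, bfh, cde, cdh, cfh, def, dgh, egh

so the chain groups are C_0 ≅ Z^8, C_1 ≅ Z^24, C_2 ≅ Z^16.

Boundary ∂_1: C_1 → C_0 sends each edge [p,q] (with p < q) to q − p. For instance
  ∂ag = g − a.
As a 8×24 matrix over Z this has rank 7, with invariant factors (1,1,1,1,1,1,1).

The boundary map ∂_2: C_2 → C_1 acts by ∂[p,q,r] = [q,r] − [p,r] + [p,q]. For instance
  ∂acf = cf − af + ac,
  ∂dgh = gh − dh + dg.
The resulting 24×16 matrix has rank 15, and its Smith normal form has invariant factors (1,1,1,1,1,1,1,1,1,1,1,1,1,1,1).

Computing H_k = (kernel of ∂_k) / (image of ∂_{k+1}):

  H_0: rank C_0 − rank ∂_1 = 8 − 7 = 1, and the invariant factors of ∂_1 are all 1, so H_0 = Z.
  H_1: rank ker ∂_1 − rank ∂_2 = (24 − 7) − 15 = 2, and the invariant factors of ∂_2 are all 1, so H_1 = Z^2.
  H_2: rank ker ∂_2 − rank ∂_3 = (16 − 15) − 0 = 1, and there is no ∂_3, so H_2 = Z.

(K is a triangulation of the torus T^2.)

H_0 ≅ Z,  H_1 ≅ Z^2,  H_2 ≅ Z.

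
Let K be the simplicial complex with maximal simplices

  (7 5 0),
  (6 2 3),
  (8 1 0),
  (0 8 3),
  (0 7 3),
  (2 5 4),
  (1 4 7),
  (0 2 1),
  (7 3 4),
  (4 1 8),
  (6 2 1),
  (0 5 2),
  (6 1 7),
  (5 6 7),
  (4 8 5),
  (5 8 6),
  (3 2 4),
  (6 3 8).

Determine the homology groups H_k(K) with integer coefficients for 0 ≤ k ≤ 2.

H_0 ≅ Z,  H_1 ≅ Z^2,  H_2 ≅ Z.

Take the total order 0 < 1 < 2 < 3 < 4 < 5 < 6 < 7 < 8 on the vertex set. Then K (dimension 2) consists of the simplices:

  0-simplices (9): [0], [1], [2], [3], [4], [5], [6], [7], [8]
  1-simplices (27): (27 of them)
  2-simplices (18): [0,1,2], [0,1,8], [0,2,5], [0,3,7], [0,3,8], [0,5,7], [1,2,6], [1,4,7], [1,4,8], [1,6,7], [2,3,4], [2,3,6], [2,4,5], [3,4,7], [3,6,8], [4,5,8], [5,6,7], [5,6,8]

Hence C_0 ≅ Z^9, C_1 ≅ Z^27, C_2 ≅ Z^18.

The boundary map ∂_1: C_1 → C_0 is given by ∂[p,q] = [q] − [p].
The resulting 9×27 matrix has rank 8, and its Smith normal form has invariant factors (1,1,1,1,1,1,1,1).

∂_2: C_2 → C_1 maps a triangle to the signed sum of its edges. For instance
  ∂[0,3,8] = [3,8] − [0,8] + [0,3],
  ∂[2,4,5] = [4,5] − [2,5] + [2,4].
This gives a 27×18 integer matrix of rank 17; reducing to Smith normal form yields diagonal entries (1,1,1,1,1,1,1,1,1,1,1,1,1,1,1,1,1).

Now H_k = ker ∂_k / im ∂_{k+1}, so:

  H_0: rank C_0 − rank ∂_1 = 9 − 8 = 1, and the invariant factors of ∂_1 are all 1, so H_0 = Z.
  H_1: rank ker ∂_1 − rank ∂_2 = (27 − 8) − 17 = 2, and the invariant factors of ∂_2 are all 1, so H_1 = Z^2.
  H_2: rank ker ∂_2 − rank ∂_3 = (18 − 17) − 0 = 1, and there is no ∂_3, so H_2 = Z.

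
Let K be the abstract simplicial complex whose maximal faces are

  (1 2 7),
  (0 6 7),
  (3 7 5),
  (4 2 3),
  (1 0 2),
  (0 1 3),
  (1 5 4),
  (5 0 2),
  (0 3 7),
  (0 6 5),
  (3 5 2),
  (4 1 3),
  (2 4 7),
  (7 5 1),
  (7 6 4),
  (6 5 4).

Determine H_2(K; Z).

Take the total order 0 < 1 < 2 < 3 < 4 < 5 < 6 < 7 on the vertex set. Then K (dimension 2) consists of the simplices:

  0-simplices (8): [0], [1], [2], [3], [4], [5], [6], [7]
  1-simplices (24): (24 of them)
  2-simplices (16): [0,1,2], [0,1,3], [0,2,5], [0,3,7], [0,5,6], [0,6,7], [1,2,7], [1,3,4], [1,4,5], [1,5,7], [2,3,4], [2,3,5], [2,4,7], [3,5,7], [4,5,6], [4,6,7]

giving chain groups C_0 ≅ Z^8, C_1 ≅ Z^24, C_2 ≅ Z^16.

The boundary map ∂_1: C_1 → C_0 is given by ∂[p,q] = [q] − [p]. For instance
  ∂[0,7] = [7] − [0].
This gives a 8×24 integer matrix of rank 7; reducing to Smith normal form yields diagonal entries (1,1,1,1,1,1,1).

∂_2: C_2 → C_1 maps a triangle to the signed sum of its edges. For instance
  ∂[0,1,3] = [1,3] − [0,3] + [0,1],
  ∂[4,5,6] = [5,6] − [4,6] + [4,5].
This gives a 24×16 integer matrix of rank 15; reducing to Smith normal form yields diagonal entries (1,1,1,1,1,1,1,1,1,1,1,1,1,1,1).

Now H_k = ker ∂_k / im ∂_{k+1}, so:

  H_2: rank ker ∂_2 − rank ∂_3 = (16 − 15) − 0 = 1, and there is no ∂_3, so H_2 = Z.

H_2 = Z.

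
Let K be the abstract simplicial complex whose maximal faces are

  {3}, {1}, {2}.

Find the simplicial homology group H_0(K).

Take the total order 1 < 2 < 3 on the vertex set. Then K (dimension 0) consists of the simplices:

  0-simplices (3): [1], [2], [3]

Hence C_0 ≅ Z^3.

Computing H_k = (kernel of ∂_k) / (image of ∂_{k+1}):

  H_0: rank C_0 − rank ∂_1 = 3 − 0 = 3, and there is no ∂_1, so H_0 = Z^3.

H_0 ≅ Z^3.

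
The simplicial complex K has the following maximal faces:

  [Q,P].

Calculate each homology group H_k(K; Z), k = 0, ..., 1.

H_0 = Z,  H_1 = 0.

Take the total order P < Q on the vertex set. Then K (dimension 1) consists of the simplices:

  0-simplices (2): P, Q
  1-simplices (1): PQ

Hence C_0 ≅ Z^2, C_1 ≅ Z^1.

The boundary map ∂_1: C_1 → C_0 sends each edge [p,q] (with p < q) to q − p.
As a 2×1 matrix over Z this has rank 1, with invariant factors (1).

From H_k ≅ ker(∂_k) / im(∂_{k+1}) we obtain:

  H_0: rank C_0 − rank ∂_1 = 2 − 1 = 1, and the invariant factors of ∂_1 are all 1, so H_0 ≅ Z.
  H_1: rank ker ∂_1 − rank ∂_2 = (1 − 1) − 0 = 0, and there is no ∂_2, so H_1 ≅ 0.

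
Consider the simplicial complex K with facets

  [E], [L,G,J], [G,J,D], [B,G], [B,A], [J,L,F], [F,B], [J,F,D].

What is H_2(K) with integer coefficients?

We work with the vertex ordering A < B < D < E < F < G < J < L. The simplices of K, each written with vertices in increasing order, are:

  0-simplices (8): A, B, D, E, F, G, J, L
  1-simplices (11): AB, BF, BG, DF, DG, DJ, FJ, FL, GJ, GL, JL
  2-simplices (4): DFJ, DGJ, FJL, GJL

Hence C_0 ≅ Z^8, C_1 ≅ Z^11, C_2 ≅ Z^4.

Boundary ∂_1: C_1 → C_0 is given by ∂[p,q] = [q] − [p].
As a 8×11 matrix over Z this has rank 6, with invariant factors (1,1,1,1,1,1).

∂_2: C_2 → C_1 maps a triangle to the signed sum of its edges. For instance
  ∂DFJ = FJ − DJ + DF,
  ∂DGJ = GJ − DJ + DG.
The 11×4 boundary matrix has rank 4 and Smith normal form diag(1,1,1,1).

Reading off H_k = ker ∂_k / im ∂_{k+1}:

  H_2: rank ker ∂_2 − rank ∂_3 = (4 − 4) − 0 = 0, and there is no ∂_3, so H_2 = 0.

H_2 ≅ 0.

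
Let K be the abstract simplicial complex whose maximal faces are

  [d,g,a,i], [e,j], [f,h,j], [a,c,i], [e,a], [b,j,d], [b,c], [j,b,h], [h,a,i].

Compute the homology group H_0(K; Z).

H_0 = Z.

We work with the vertex ordering a < b < c < d < e < f < g < h < i < j. The simplices of K, each written with vertices in increasing order, are:

  0-simplices (10): a, b, c, d, e, f, g, h, i, j
  1-simplices (20): ac, ad, ae, ag, ah, ai, bc, bd, bh, bj, ci, dg, di, dj, ej, fh, fj, gi, hi, hj
  2-simplices (9): aci, adg, adi, agi, ahi, bdj, bhj, dgi, fhj
  3-simplices (1): adgi

Hence C_0 ≅ Z^10, C_1 ≅ Z^20, C_2 ≅ Z^9, C_3 ≅ Z^1.

Boundary ∂_1: C_1 → C_0 is given by ∂[p,q] = [q] − [p].
As a 10×20 matrix over Z this has rank 9, with invariant factors (1,1,1,1,1,1,1,1,1).

Boundary ∂_2: C_2 → C_1 sends each 2-simplex [p,q,r] to [q,r] − [p,r] + [p,q]. For instance
  ∂bdj = dj − bj + bd,
  ∂adi = di − ai + ad.
The resulting 20×9 matrix has rank 8, and its Smith normal form has invariant factors (1,1,1,1,1,1,1,1).

∂_3: C_3 → C_2 sends each 3-simplex σ to the alternating sum Σ_i (−1)^i (σ with its i-th vertex removed). For instance
  ∂adgi = dgi − agi + adi − adg.
The resulting 9×1 matrix has rank 1, and its Smith normal form has invariant factors (1).

From H_k ≅ ker(∂_k) / im(∂_{k+1}) we obtain:

  H_0: rank C_0 − rank ∂_1 = 10 − 9 = 1, and the invariant factors of ∂_1 are all 1, so H_0 = Z.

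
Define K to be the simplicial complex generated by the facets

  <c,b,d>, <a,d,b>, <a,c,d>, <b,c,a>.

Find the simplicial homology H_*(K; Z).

Fix the vertex order a < b < c < d and write every simplex with vertices in increasing order. Then dim K = 2 and the simplices of K are:

  0-simplices (4): a, b, c, d
  1-simplices (6): ab, ac, ad, bc, bd, cd
  2-simplices (4): abc, abd, acd, bcd

Hence C_0 ≅ Z^4, C_1 ≅ Z^6, C_2 ≅ Z^4.

∂_1: C_1 → C_0 sends each edge [p,q] (with p < q) to q − p.
As a 4×6 matrix over Z this has rank 3, with invariant factors (1,1,1).

∂_2: C_2 → C_1 maps a triangle to the signed sum of its edges. For instance
  ∂abd = bd − ad + ab,
  ∂abc = bc − ac + ab.
As a 6×4 matrix over Z this has rank 3, with invariant factors (1,1,1).

Computing H_k = (kernel of ∂_k) / (image of ∂_{k+1}):

  H_0: rank C_0 − rank ∂_1 = 4 − 3 = 1, and the invariant factors of ∂_1 are all 1, so H_0 = Z.
  H_1: rank ker ∂_1 − rank ∂_2 = (6 − 3) − 3 = 0, and the invariant factors of ∂_2 are all 1, so H_1 = 0.
  H_2: rank ker ∂_2 − rank ∂_3 = (4 − 3) − 0 = 1, and there is no ∂_3, so H_2 = Z.

(K is a triangulation of the 2-sphere S^2.)

H_0 ≅ Z,  H_1 = 0,  H_2 ≅ Z.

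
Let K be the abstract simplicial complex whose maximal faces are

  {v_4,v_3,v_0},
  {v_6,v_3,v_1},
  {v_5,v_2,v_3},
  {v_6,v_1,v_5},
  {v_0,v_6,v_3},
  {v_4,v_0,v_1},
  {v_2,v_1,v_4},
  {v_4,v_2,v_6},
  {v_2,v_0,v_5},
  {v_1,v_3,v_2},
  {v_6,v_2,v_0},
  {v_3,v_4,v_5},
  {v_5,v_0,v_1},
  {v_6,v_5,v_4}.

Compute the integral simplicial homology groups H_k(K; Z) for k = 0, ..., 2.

Take the total order v_0 < v_1 < v_2 < v_3 < v_4 < v_5 < v_6 on the vertex set. Then K (dimension 2) consists of the simplices:

  0-simplices (7): [v_0], [v_1], [v_2], [v_3], [v_4], [v_5], [v_6]
  1-simplices (21): (21 of them)
  2-simplices (14): (14 of them)

Hence C_0 ≅ Z^7, C_1 ≅ Z^21, C_2 ≅ Z^14.

∂_1: C_1 → C_0 sends each edge [p,q] (with p < q) to q − p. For instance
  ∂[v_2,v_5] = [v_5] − [v_2].
The 7×21 boundary matrix has rank 6 and Smith normal form diag(1,1,1,1,1,1).

Boundary ∂_2: C_2 → C_1 acts by ∂[p,q,r] = [q,r] − [p,r] + [p,q]. For instance
  ∂[v_2,v_4,v_6] = [v_4,v_6] − [v_2,v_6] + [v_2,v_4],
  ∂[v_0,v_3,v_4] = [v_3,v_4] − [v_0,v_4] + [v_0,v_3].
The 21×14 boundary matrix has rank 13 and Smith normal form diag(1,1,1,1,1,1,1,1,1,1,1,1,1).

From H_k ≅ ker(∂_k) / im(∂_{k+1}) we obtain:

  H_0: rank C_0 − rank ∂_1 = 7 − 6 = 1, and the invariant factors of ∂_1 are all 1, so H_0 ≅ Z.
  H_1: rank ker ∂_1 − rank ∂_2 = (21 − 6) − 13 = 2, and the invariant factors of ∂_2 are all 1, so H_1 ≅ Z^2.
  H_2: rank ker ∂_2 − rank ∂_3 = (14 − 13) − 0 = 1, and there is no ∂_3, so H_2 ≅ Z.

H_0 ≅ Z,  H_1 ≅ Z^2,  H_2 ≅ Z.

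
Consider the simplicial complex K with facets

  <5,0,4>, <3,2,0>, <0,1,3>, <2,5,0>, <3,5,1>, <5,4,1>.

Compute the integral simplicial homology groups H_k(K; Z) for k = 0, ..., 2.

H_0 ≅ Z,  H_1 ≅ Z,  H_2 = 0.

K has 6 vertices, 12 edges, 6 triangles.
rank ∂_0 = 0, rank ∂_1 = 5 ⇒ b_0 = 6 − 0 − 5 = 1; all invariant factors of ∂_1 are 1 so no torsion. So H_0 = Z.
rank ∂_1 = 5, rank ∂_2 = 6 ⇒ b_1 = 12 − 5 − 6 = 1; all invariant factors of ∂_2 are 1 so no torsion. So H_1 = Z.
rank ∂_2 = 6, rank ∂_3 = 0 ⇒ b_2 = 6 − 6 − 0 = 0. So H_2 = 0.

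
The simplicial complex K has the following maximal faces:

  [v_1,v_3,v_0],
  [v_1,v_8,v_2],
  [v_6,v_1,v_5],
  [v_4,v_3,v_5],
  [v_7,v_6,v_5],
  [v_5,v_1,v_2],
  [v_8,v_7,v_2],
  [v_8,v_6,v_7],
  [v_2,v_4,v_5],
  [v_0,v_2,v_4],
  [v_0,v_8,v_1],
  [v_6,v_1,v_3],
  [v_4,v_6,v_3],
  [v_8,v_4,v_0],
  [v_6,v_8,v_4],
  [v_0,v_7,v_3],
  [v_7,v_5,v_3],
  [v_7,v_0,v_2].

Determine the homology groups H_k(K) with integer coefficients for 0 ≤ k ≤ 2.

Order the vertices as v_0 < v_1 < v_2 < v_3 < v_4 < v_5 < v_6 < v_7 < v_8. Listing each simplex with vertices in this order, K has dimension 2 with simplices:

  0-simplices (9): [v_0], [v_1], [v_2], [v_3], [v_4], [v_5], [v_6], [v_7], [v_8]
  1-simplices (27): (27 of them)
  2-simplices (18): (18 of them)

giving chain groups C_0 ≅ Z^9, C_1 ≅ Z^27, C_2 ≅ Z^18.

Boundary ∂_1: C_1 → C_0 is given by ∂[p,q] = [q] − [p]. For instance
  ∂[v_5,v_6] = [v_6] − [v_5].
As a 9×27 matrix over Z this has rank 8, with invariant factors (1,1,1,1,1,1,1,1).

Boundary ∂_2: C_2 → C_1 maps a triangle to the signed sum of its edges. For instance
  ∂[v_3,v_5,v_7] = [v_5,v_7] − [v_3,v_7] + [v_3,v_5],
  ∂[v_5,v_6,v_7] = [v_6,v_7] − [v_5,v_7] + [v_5,v_6].
This gives a 27×18 integer matrix of rank 18; reducing to Smith normal form yields diagonal entries (1,1,1,1,1,1,1,1,1,1,1,1,1,1,1,1,1,2).

Reading off H_k = ker ∂_k / im ∂_{k+1}:

  H_0: rank C_0 − rank ∂_1 = 9 − 8 = 1, and the invariant factors of ∂_1 are all 1, so H_0 ≅ Z.
  H_1: rank ker ∂_1 − rank ∂_2 = (27 − 8) − 18 = 1, and ∂_2 has invariant factor 2 > 1, so H_1 ≅ Z ⊕ Z/2Z.
  H_2: rank ker ∂_2 − rank ∂_3 = (18 − 18) − 0 = 0, and there is no ∂_3, so H_2 ≅ 0.

H_0 ≅ Z,  H_1 ≅ Z ⊕ Z/2Z,  H_2 = 0.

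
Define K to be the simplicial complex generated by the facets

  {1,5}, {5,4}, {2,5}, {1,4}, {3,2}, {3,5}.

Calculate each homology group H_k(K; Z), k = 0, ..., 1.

Fix the vertex order 1 < 2 < 3 < 4 < 5 and write every simplex with vertices in increasing order. Then dim K = 1 and the simplices of K are:

  0-simplices (5): [1], [2], [3], [4], [5]
  1-simplices (6): [1,4], [1,5], [2,3], [2,5], [3,5], [4,5]

so the chain groups are C_0 ≅ Z^5, C_1 ≅ Z^6.

The boundary map ∂_1: C_1 → C_0 is given by ∂[p,q] = [q] − [p].
The resulting 5×6 matrix has rank 4, and its Smith normal form has invariant factors (1,1,1,1).

Reading off H_k = ker ∂_k / im ∂_{k+1}:

  H_0: rank C_0 − rank ∂_1 = 5 − 4 = 1, and the invariant factors of ∂_1 are all 1, so H_0 ≅ Z.
  H_1: rank ker ∂_1 − rank ∂_2 = (6 − 4) − 0 = 2, and there is no ∂_2, so H_1 ≅ Z^2.

H_0 = Z,  H_1 = Z^2.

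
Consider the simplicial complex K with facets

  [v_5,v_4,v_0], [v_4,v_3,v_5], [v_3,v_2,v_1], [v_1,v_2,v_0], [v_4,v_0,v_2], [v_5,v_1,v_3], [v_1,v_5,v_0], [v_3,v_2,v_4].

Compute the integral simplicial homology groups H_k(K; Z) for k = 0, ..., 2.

We work with the vertex ordering v_0 < v_1 < v_2 < v_3 < v_4 < v_5. The simplices of K, each written with vertices in increasing order, are:

  0-simplices (6): [v_0], [v_1], [v_2], [v_3], [v_4], [v_5]
  1-simplices (12): [v_0,v_1], [v_0,v_2], [v_0,v_4], [v_0,v_5], [v_1,v_2], [v_1,v_3], [v_1,v_5], [v_2,v_3], [v_2,v_4], [v_3,v_4], [v_3,v_5], [v_4,v_5]
  2-simplices (8): [v_0,v_1,v_2], [v_0,v_1,v_5], [v_0,v_2,v_4], [v_0,v_4,v_5], [v_1,v_2,v_3], [v_1,v_3,v_5], [v_2,v_3,v_4], [v_3,v_4,v_5]

giving chain groups C_0 ≅ Z^6, C_1 ≅ Z^12, C_2 ≅ Z^8.

The boundary map ∂_1: C_1 → C_0 is given by ∂[p,q] = [q] − [p]. For instance
  ∂[v_1,v_3] = [v_3] − [v_1].
This gives a 6×12 integer matrix of rank 5; reducing to Smith normal form yields diagonal entries (1,1,1,1,1).

Boundary ∂_2: C_2 → C_1 maps a triangle to the signed sum of its edges. For instance
  ∂[v_3,v_4,v_5] = [v_4,v_5] − [v_3,v_5] + [v_3,v_4],
  ∂[v_2,v_3,v_4] = [v_3,v_4] − [v_2,v_4] + [v_2,v_3].
The 12×8 boundary matrix has rank 7 and Smith normal form diag(1,1,1,1,1,1,1).

Now H_k = ker ∂_k / im ∂_{k+1}, so:

  H_0: rank C_0 − rank ∂_1 = 6 − 5 = 1, and the invariant factors of ∂_1 are all 1, so H_0 ≅ Z.
  H_1: rank ker ∂_1 − rank ∂_2 = (12 − 5) − 7 = 0, and the invariant factors of ∂_2 are all 1, so H_1 ≅ 0.
  H_2: rank ker ∂_2 − rank ∂_3 = (8 − 7) − 0 = 1, and there is no ∂_3, so H_2 ≅ Z.

(K is a triangulation of the 2-sphere S^2.)

H_0 = Z,  H_1 = 0,  H_2 = Z.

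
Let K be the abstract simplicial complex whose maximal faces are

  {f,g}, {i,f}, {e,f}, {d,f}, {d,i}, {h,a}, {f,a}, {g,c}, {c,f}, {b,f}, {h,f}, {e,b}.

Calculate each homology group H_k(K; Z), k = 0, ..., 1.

H_0 = Z,  H_1 = Z^4.

We work with the vertex ordering a < b < c < d < e < f < g < h < i. The simplices of K, each written with vertices in increasing order, are:

  0-simplices (9): a, b, c, d, e, f, g, h, i
  1-simplices (12): af, ah, be, bf, cf, cg, df, di, ef, fg, fh, fi

so the chain groups are C_0 ≅ Z^9, C_1 ≅ Z^12.

The boundary map ∂_1: C_1 → C_0 maps an edge to its endpoints' difference, ∂[p,q] = q − p. For instance
  ∂di = i − d.
As a 9×12 matrix over Z this has rank 8, with invariant factors (1,1,1,1,1,1,1,1).

Now H_k = ker ∂_k / im ∂_{k+1}, so:

  H_0: rank C_0 − rank ∂_1 = 9 − 8 = 1, and the invariant factors of ∂_1 are all 1, so H_0 ≅ Z.
  H_1: rank ker ∂_1 − rank ∂_2 = (12 − 8) − 0 = 4, and there is no ∂_2, so H_1 ≅ Z^4.

(K is a triangulation of a wedge of 4 circles.)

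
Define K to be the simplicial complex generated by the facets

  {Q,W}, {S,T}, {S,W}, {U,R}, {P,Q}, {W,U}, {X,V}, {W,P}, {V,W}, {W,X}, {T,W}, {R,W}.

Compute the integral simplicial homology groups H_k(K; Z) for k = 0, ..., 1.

H_0 = Z,  H_1 = Z^4.

Order the vertices as P < Q < R < S < T < U < V < W < X. Listing each simplex with vertices in this order, K has dimension 1 with simplices:

  0-simplices (9): P, Q, R, S, T, U, V, W, X
  1-simplices (12): PQ, PW, QW, RU, RW, ST, SW, TW, UW, VW, VX, WX

Hence C_0 ≅ Z^9, C_1 ≅ Z^12.

The boundary map ∂_1: C_1 → C_0 sends each edge [p,q] (with p < q) to q − p.
This gives a 9×12 integer matrix of rank 8; reducing to Smith normal form yields diagonal entries (1,1,1,1,1,1,1,1).

Now H_k = ker ∂_k / im ∂_{k+1}, so:

  H_0: rank C_0 − rank ∂_1 = 9 − 8 = 1, and the invariant factors of ∂_1 are all 1, so H_0 ≅ Z.
  H_1: rank ker ∂_1 − rank ∂_2 = (12 − 8) − 0 = 4, and there is no ∂_2, so H_1 ≅ Z^4.

(K is a triangulation of a wedge of 4 circles.)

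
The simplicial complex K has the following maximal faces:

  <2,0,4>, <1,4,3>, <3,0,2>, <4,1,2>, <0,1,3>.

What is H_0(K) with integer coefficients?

Take the total order 0 < 1 < 2 < 3 < 4 on the vertex set. Then K (dimension 2) consists of the simplices:

  0-simplices (5): [0], [1], [2], [3], [4]
  1-simplices (10): [0,1], [0,2], [0,3], [0,4], [1,2], [1,3], [1,4], [2,3], [2,4], [3,4]
  2-simplices (5): [0,1,3], [0,2,3], [0,2,4], [1,2,4], [1,3,4]

so the chain groups are C_0 ≅ Z^5, C_1 ≅ Z^10, C_2 ≅ Z^5.

∂_1: C_1 → C_0 maps an edge to its endpoints' difference, ∂[p,q] = q − p. For instance
  ∂[1,2] = [2] − [1].
This gives a 5×10 integer matrix of rank 4; reducing to Smith normal form yields diagonal entries (1,1,1,1).

Boundary ∂_2: C_2 → C_1 maps a triangle to the signed sum of its edges. For instance
  ∂[0,2,3] = [2,3] − [0,3] + [0,2],
  ∂[0,1,3] = [1,3] − [0,3] + [0,1].
The 10×5 boundary matrix has rank 5 and Smith normal form diag(1,1,1,1,1).

Now H_k = ker ∂_k / im ∂_{k+1}, so:

  H_0: rank C_0 − rank ∂_1 = 5 − 4 = 1, and the invariant factors of ∂_1 are all 1, so H_0 = Z.

H_0 ≅ Z.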